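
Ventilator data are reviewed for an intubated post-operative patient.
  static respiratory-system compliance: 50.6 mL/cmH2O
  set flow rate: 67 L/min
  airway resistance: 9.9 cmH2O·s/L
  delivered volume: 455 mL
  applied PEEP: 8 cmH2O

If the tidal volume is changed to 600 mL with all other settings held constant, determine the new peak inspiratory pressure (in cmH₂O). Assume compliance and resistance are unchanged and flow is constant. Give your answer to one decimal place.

30.9

Flow: 67 L/min ÷ 60 = 1.1167 L/s.
PIP = Vt/C + R·V̇ + PEEP (constant-flow equation of motion).
Only the elastic term changes: ΔPIP = ΔVt / C = (600 − 455) / 50.6 = 2.866 cmH2O.
Original PIP = 455/50.6 + 9.9×1.1167 + 8 = 28.047 cmH2O; new PIP = 28.047 + (2.866) = 30.913 cmH2O.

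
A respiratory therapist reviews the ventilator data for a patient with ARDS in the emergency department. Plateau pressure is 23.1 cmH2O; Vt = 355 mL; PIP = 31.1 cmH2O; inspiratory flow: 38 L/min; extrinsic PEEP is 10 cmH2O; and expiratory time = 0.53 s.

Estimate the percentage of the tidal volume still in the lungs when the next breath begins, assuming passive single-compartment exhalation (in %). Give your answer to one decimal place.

21.3

Flow: 38 L/min ÷ 60 = 0.6333 L/s.
R = (PIP − Pplat)/V̇ = (31.1 − 23.1) / 0.6333 = 8.0/0.6333 = 12.632 cmH2O·s/L.
C = Vt/(Pplat − PEEP) = 355.0 / (23.1 − 10) = 355.0/13.1 = 27.099 mL/cmH2O.
τ = R × C = 12.632 × 0.0271 L/cmH2O = 0.3423 s.
Fraction remaining at end-expiration = e^(−Te/τ) = e^(−0.53/0.3423) = 0.2126 → 21.26%.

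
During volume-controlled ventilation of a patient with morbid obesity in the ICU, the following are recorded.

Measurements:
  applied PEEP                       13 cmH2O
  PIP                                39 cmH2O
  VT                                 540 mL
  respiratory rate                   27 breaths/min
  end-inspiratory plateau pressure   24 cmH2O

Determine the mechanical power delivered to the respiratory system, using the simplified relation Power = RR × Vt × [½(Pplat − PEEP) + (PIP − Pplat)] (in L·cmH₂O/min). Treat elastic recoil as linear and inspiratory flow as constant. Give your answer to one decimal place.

298.9

Per-breath work = Vt × [½(Pplat−PEEP) + (PIP−Pplat)] = 0.540 × [0.5×11.0 + 15.0] = 0.540 × 20.5 = 11.07 L·cmH2O.
Power = 27 × 11.07 = 298.89 L·cmH2O/min.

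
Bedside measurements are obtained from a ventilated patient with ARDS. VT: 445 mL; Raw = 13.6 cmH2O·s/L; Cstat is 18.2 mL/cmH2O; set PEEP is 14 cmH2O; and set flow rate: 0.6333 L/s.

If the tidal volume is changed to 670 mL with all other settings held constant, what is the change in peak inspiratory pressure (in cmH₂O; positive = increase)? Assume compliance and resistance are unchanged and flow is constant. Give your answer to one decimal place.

12.4

PIP = Vt/C + R·V̇ + PEEP (constant-flow equation of motion).
Only the elastic term changes: ΔPIP = ΔVt / C = (670 − 445) / 18.2 = 12.363 cmH2O.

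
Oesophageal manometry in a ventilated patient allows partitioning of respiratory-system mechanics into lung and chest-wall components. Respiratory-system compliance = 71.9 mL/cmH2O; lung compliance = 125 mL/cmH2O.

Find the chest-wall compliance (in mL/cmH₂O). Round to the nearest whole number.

1/Ccw = 1/Crs − 1/CL.
1/Ccw = 1/71.9 − 1/125 = 0.005908.
Ccw = 169.26 mL/cmH2O.

169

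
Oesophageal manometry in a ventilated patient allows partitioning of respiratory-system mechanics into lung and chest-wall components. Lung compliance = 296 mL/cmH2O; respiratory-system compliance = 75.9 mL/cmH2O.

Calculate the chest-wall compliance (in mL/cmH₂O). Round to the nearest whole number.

102

1/Ccw = 1/Crs − 1/CL.
1/Ccw = 1/75.9 − 1/296 = 0.009797.
Ccw = 102.07 mL/cmH2O.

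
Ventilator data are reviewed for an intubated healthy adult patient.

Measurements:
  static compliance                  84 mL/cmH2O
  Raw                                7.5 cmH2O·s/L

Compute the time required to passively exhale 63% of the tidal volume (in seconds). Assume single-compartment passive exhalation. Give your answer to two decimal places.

τ = R × C = 7.5 × 84 mL/cmH2O = 7.5 × 0.084 L/cmH2O = 0.63 s.
Exhaled fraction f = 1 − e^(−t/τ) → t = −τ·ln(1 − f) = −0.63·ln(0.37) = 0.6264 s.

0.63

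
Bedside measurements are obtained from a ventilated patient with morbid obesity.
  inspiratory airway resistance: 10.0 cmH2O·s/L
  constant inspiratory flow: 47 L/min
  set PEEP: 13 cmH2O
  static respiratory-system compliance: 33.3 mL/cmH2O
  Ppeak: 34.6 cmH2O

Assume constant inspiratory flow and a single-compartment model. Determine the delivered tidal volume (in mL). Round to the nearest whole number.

Flow: 47 L/min ÷ 60 = 0.7833 L/s.
Equation of motion (constant flow): PIP = Vt/C + R·V̇ + PEEP.
Vt/C = PIP − R·V̇ − PEEP = 34.6 − 7.833 − 13 = 13.767 cmH2O.
Vt = C × 13.767 = 33.3 × 13.767 = 458.44 mL.

458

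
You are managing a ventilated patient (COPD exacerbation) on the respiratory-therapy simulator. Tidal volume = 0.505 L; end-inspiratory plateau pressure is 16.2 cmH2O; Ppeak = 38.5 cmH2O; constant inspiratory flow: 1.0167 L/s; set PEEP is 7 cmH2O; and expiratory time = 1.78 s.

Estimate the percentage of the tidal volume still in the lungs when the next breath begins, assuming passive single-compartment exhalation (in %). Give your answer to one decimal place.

R = (PIP − Pplat)/V̇ = (38.5 − 16.2) / 1.0167 = 22.3/1.0167 = 21.934 cmH2O·s/L.
C = Vt/(Pplat − PEEP) = 505.0 / (16.2 − 7) = 505.0/9.2 = 54.891 mL/cmH2O.
τ = R × C = 21.934 × 0.05489 L/cmH2O = 1.204 s.
Fraction remaining at end-expiration = e^(−Te/τ) = e^(−1.78/1.204) = 0.228 → 22.8%.

22.8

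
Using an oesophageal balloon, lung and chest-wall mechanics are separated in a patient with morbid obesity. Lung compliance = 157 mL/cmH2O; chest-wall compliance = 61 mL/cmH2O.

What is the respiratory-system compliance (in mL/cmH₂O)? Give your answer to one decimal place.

43.9

Lung and chest wall are elastances in series: 1/Crs = 1/CL + 1/Ccw.
1/Crs = 1/157 + 1/61 = 0.02276.
Crs = 43.937 mL/cmH2O.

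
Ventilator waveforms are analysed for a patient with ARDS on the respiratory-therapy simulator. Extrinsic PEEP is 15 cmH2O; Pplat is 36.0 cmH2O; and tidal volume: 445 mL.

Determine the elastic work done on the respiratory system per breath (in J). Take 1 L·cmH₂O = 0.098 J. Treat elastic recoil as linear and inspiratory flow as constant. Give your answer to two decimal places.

0.46

Elastic work ≈ ½ × (Pplat − PEEP) × Vt = 0.5 × (36.0 − 15) × 0.445 L = 0.5 × 21.0 × 0.445 = 4.673 L·cmH2O.
× 0.098 J/(L·cmH2O) → 0.458 J.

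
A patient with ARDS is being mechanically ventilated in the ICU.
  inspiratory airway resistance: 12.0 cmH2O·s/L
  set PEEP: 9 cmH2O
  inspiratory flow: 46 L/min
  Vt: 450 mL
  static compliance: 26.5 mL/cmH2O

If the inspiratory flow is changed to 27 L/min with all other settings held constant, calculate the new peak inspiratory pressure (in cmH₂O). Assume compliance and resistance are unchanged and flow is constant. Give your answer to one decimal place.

Flow: 46 L/min ÷ 60 = 0.7667 L/s.
New flow: 27 L/min ÷ 60 = 0.45 L/s.
PIP = Vt/C + R·V̇ + PEEP (constant-flow equation of motion).
Only the resistive term changes: ΔPIP = R × ΔV̇ = 12.0 × (0.45 − 0.7667) = 12.0 × -0.3167 = -3.8 cmH2O.
Original PIP = 450/26.5 + 12.0×0.7667 + 9 = 35.182 cmH2O; new PIP = 35.182 + (-3.8) = 31.382 cmH2O.

31.4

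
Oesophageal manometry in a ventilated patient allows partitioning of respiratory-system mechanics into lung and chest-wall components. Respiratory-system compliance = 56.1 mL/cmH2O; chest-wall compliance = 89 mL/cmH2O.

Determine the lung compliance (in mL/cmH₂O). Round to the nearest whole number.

152

1/CL = 1/Crs − 1/Ccw.
1/CL = 1/56.1 − 1/89 = 0.006589.
CL = 151.77 mL/cmH2O.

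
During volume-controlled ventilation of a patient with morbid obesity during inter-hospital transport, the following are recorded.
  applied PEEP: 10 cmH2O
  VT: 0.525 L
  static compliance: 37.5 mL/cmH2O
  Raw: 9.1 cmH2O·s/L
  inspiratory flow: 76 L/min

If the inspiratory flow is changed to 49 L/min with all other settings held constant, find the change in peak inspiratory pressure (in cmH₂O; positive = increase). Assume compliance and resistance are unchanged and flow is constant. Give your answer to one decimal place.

-4.1

Flow: 76 L/min ÷ 60 = 1.2667 L/s.
New flow: 49 L/min ÷ 60 = 0.8167 L/s.
PIP = Vt/C + R·V̇ + PEEP (constant-flow equation of motion).
Only the resistive term changes: ΔPIP = R × ΔV̇ = 9.1 × (0.8167 − 1.2667) = 9.1 × -0.45 = -4.095 cmH2O.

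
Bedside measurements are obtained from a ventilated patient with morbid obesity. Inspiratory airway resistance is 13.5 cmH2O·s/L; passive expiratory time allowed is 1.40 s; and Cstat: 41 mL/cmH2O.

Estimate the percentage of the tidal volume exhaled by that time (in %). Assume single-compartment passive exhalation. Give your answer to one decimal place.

92.0

τ = R × C = 13.5 × 41 mL/cmH2O = 13.5 × 0.041 L/cmH2O = 0.5535 s.
Passive exhalation: V(t)/V₀ = e^(−t/τ) = e^(−1.40/0.5535) = 0.07971.
Fraction exhaled = 1 − 0.07971 = 0.9203 → 92.03%.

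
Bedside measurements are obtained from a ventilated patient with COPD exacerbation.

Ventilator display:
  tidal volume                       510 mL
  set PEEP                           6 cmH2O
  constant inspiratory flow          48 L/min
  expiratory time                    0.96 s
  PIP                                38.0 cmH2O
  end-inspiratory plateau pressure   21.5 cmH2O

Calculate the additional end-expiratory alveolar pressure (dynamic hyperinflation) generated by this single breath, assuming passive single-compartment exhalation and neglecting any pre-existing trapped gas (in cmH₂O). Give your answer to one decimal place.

3.8

Flow: 48 L/min ÷ 60 = 0.8 L/s.
R = (PIP − Pplat)/V̇ = (38.0 − 21.5) / 0.8 = 16.5/0.8 = 20.625 cmH2O·s/L.
C = Vt/(Pplat − PEEP) = 510.0 / (21.5 − 6) = 510.0/15.5 = 32.903 mL/cmH2O.
τ = R × C = 20.625 × 0.0329 L/cmH2O = 0.6786 s.
Fraction remaining = e^(−Te/τ) = e^(−0.96/0.6786) = 0.243; trapped volume = 510.0 × 0.243 = 123.93 mL.
Additional alveolar pressure from trapping ≈ V_trapped / C = 123.93 / 32.903 = 3.767 cmH2O.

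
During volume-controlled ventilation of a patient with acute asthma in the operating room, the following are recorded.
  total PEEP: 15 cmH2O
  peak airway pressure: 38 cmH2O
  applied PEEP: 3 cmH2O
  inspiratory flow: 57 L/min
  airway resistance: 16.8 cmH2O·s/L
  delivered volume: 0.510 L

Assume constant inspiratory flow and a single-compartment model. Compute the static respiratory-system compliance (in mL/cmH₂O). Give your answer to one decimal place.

72.4

Flow: 57 L/min ÷ 60 = 0.95 L/s.
Total PEEP = 15 cmH2O (set 3 + intrinsic 12); this is the baseline alveolar pressure.
Equation of motion (constant flow): PIP = Vt/C + R·V̇ + PEEP.
Vt/C = PIP − R·V̇ − PEEP = 38 − 16.8×0.95 − 15 = 38 − 15.96 − 15 = 7.04 cmH2O.
C = Vt / 7.04 = 510 / 7.04 = 72.443 mL/cmH2O.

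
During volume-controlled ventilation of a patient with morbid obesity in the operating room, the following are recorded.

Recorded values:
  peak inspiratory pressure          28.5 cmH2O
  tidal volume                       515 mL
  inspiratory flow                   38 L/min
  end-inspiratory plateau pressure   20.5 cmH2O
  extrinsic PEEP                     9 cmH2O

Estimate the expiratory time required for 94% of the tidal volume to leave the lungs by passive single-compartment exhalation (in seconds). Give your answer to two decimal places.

1.59

Flow: 38 L/min ÷ 60 = 0.6333 L/s.
R = (PIP − Pplat)/V̇ = (28.5 − 20.5) / 0.6333 = 8.0/0.6333 = 12.632 cmH2O·s/L.
C = Vt/(Pplat − PEEP) = 515.0 / (20.5 − 9) = 515.0/11.5 = 44.783 mL/cmH2O.
τ = R × C = 12.632 × 0.04478 L/cmH2O = 0.5657 s.
t = −τ·ln(1 − 0.94) = −0.5657·ln(0.06) = 1.592 s.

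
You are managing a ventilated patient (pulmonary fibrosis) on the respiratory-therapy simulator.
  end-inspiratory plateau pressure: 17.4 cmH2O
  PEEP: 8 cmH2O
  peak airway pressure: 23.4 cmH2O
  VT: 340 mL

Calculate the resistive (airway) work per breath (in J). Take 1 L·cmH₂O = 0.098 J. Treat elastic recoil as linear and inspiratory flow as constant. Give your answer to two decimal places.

With constant inspiratory flow the resistive pressure is constant at PIP − Pplat = 23.4 − 17.4 = 6.0 cmH2O, so resistive work = 6.0 × 0.340 = 2.04 L·cmH2O.
× 0.098 J/(L·cmH2O) → 0.1999 J.

0.20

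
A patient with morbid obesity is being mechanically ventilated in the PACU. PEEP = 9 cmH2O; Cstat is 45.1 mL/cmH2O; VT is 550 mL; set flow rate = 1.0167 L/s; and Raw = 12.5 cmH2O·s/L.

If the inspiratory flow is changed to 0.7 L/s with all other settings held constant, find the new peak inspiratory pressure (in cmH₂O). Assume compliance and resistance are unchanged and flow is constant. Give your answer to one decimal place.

PIP = Vt/C + R·V̇ + PEEP (constant-flow equation of motion).
Only the resistive term changes: ΔPIP = R × ΔV̇ = 12.5 × (0.7 − 1.0167) = 12.5 × -0.3167 = -3.959 cmH2O.
Original PIP = 550/45.1 + 12.5×1.0167 + 9 = 33.904 cmH2O; new PIP = 33.904 + (-3.959) = 29.945 cmH2O.

29.9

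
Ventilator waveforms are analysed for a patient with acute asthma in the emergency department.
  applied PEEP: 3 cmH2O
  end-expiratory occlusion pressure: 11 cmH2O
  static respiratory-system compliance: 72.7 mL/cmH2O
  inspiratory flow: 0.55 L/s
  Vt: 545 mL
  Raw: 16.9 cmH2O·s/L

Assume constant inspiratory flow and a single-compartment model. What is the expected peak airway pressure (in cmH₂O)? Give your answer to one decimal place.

Total PEEP = 11 cmH2O (set 3 + intrinsic 8); this is the baseline alveolar pressure.
Equation of motion (constant flow): PIP = Vt/C + R·V̇ + PEEP.
PIP = 545/72.7 + 16.9×0.55 + 11 = 7.497 + 9.295 + 11 = 27.792 cmH2O.

27.8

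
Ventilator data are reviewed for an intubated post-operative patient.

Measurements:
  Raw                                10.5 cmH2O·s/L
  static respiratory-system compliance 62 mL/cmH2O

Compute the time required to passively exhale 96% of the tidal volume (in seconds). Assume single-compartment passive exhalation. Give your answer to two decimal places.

2.10

τ = R × C = 10.5 × 62 mL/cmH2O = 10.5 × 0.062 L/cmH2O = 0.651 s.
Exhaled fraction f = 1 − e^(−t/τ) → t = −τ·ln(1 − f) = −0.651·ln(0.04) = 2.095 s.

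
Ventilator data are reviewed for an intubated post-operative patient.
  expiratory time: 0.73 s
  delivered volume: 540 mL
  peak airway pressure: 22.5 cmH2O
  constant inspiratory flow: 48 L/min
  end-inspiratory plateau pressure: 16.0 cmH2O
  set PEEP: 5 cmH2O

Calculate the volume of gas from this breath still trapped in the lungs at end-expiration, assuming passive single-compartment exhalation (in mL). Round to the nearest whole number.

Flow: 48 L/min ÷ 60 = 0.8 L/s.
R = (PIP − Pplat)/V̇ = (22.5 − 16.0) / 0.8 = 6.5/0.8 = 8.125 cmH2O·s/L.
C = Vt/(Pplat − PEEP) = 540.0 / (16.0 − 5) = 540.0/11.0 = 49.091 mL/cmH2O.
τ = R × C = 8.125 × 0.04909 L/cmH2O = 0.3989 s.
Fraction remaining = e^(−Te/τ) = e^(−0.73/0.3989) = 0.1604.
Trapped volume = 540.0 × 0.1604 = 86.616 mL.

87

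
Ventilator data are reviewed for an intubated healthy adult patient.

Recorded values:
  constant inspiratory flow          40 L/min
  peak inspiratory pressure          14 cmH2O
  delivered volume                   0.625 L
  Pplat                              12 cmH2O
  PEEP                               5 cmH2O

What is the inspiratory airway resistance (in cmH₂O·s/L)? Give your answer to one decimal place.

Flow: 40 L/min ÷ 60 = 0.6667 L/s.
Raw = (PIP − Pplat) / flow = (14 − 12) / 0.6667 = 2.0 / 0.6667 = 3.0 cmH2O·s/L.

3.0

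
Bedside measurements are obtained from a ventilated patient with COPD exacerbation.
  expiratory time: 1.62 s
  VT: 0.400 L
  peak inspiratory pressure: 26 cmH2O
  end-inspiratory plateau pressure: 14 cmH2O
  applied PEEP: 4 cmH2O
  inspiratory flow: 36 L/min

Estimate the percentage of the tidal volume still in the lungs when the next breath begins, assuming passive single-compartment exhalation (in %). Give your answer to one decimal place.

Flow: 36 L/min ÷ 60 = 0.6 L/s.
R = (PIP − Pplat)/V̇ = (26 − 14) / 0.6 = 12.0/0.6 = 20.0 cmH2O·s/L.
C = Vt/(Pplat − PEEP) = 400.0 / (14 − 4) = 400.0/10.0 = 40.0 mL/cmH2O.
τ = R × C = 20.0 × 0.04 L/cmH2O = 0.8 s.
Fraction remaining at end-expiration = e^(−Te/τ) = e^(−1.62/0.8) = 0.132 → 13.2%.

13.2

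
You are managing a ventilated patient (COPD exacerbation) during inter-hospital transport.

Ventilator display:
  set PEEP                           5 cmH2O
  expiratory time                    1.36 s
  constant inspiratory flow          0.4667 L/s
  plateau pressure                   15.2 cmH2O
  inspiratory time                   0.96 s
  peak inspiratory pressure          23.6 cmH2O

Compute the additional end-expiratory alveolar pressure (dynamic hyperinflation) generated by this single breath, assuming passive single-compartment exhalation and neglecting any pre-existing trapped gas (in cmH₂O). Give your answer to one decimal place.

1.8

Vt = flow × Ti = 0.4667 L/s × 0.96 s × 1000 mL/L = 448.03 mL.
R = (PIP − Pplat)/V̇ = (23.6 − 15.2) / 0.4667 = 8.4/0.4667 = 17.999 cmH2O·s/L.
C = Vt/(Pplat − PEEP) = 448.03 / (15.2 − 5) = 448.03/10.2 = 43.925 mL/cmH2O.
τ = R × C = 17.999 × 0.04393 L/cmH2O = 0.7907 s.
Fraction remaining = e^(−Te/τ) = e^(−1.36/0.7907) = 0.1791; trapped volume = 448.03 × 0.1791 = 80.242 mL.
Additional alveolar pressure from trapping ≈ V_trapped / C = 80.242 / 43.925 = 1.827 cmH2O.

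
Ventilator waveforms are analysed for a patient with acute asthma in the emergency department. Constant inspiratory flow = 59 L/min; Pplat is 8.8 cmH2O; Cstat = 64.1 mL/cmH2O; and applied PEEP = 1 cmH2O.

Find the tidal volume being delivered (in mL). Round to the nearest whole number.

Vt = Cstat × (Pplat − PEEP) = 64.1 × (8.8 − 1) = 64.1 × 7.8 = 499.98 mL.

500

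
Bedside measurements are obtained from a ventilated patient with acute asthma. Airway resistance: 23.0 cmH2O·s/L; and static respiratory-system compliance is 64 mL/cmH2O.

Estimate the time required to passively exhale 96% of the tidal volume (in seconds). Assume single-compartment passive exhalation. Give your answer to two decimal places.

4.74

τ = R × C = 23.0 × 64 mL/cmH2O = 23.0 × 0.064 L/cmH2O = 1.472 s.
Exhaled fraction f = 1 − e^(−t/τ) → t = −τ·ln(1 − f) = −1.472·ln(0.04) = 4.738 s.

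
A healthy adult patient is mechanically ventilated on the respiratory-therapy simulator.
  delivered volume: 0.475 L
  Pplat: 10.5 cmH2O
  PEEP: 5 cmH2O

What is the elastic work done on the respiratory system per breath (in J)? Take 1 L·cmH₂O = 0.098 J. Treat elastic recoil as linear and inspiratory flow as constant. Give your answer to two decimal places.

Elastic work ≈ ½ × (Pplat − PEEP) × Vt = 0.5 × (10.5 − 5) × 0.475 L = 0.5 × 5.5 × 0.475 = 1.306 L·cmH2O.
× 0.098 J/(L·cmH2O) → 0.128 J.

0.13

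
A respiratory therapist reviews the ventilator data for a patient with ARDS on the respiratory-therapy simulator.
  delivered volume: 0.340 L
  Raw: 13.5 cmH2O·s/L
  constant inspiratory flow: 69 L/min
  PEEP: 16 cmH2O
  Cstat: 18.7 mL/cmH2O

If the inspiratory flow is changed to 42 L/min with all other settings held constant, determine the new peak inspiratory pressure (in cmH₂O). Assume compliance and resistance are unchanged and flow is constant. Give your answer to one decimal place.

Flow: 69 L/min ÷ 60 = 1.15 L/s.
New flow: 42 L/min ÷ 60 = 0.7 L/s.
PIP = Vt/C + R·V̇ + PEEP (constant-flow equation of motion).
Only the resistive term changes: ΔPIP = R × ΔV̇ = 13.5 × (0.7 − 1.15) = 13.5 × -0.45 = -6.075 cmH2O.
Original PIP = 340/18.7 + 13.5×1.15 + 16 = 49.707 cmH2O; new PIP = 49.707 + (-6.075) = 43.632 cmH2O.

43.6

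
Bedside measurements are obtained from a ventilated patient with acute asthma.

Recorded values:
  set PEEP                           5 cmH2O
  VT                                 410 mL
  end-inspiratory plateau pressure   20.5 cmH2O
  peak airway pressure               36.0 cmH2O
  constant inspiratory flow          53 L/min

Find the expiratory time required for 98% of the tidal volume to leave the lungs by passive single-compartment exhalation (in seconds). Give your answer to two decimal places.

Flow: 53 L/min ÷ 60 = 0.8833 L/s.
R = (PIP − Pplat)/V̇ = (36.0 − 20.5) / 0.8833 = 15.5/0.8833 = 17.548 cmH2O·s/L.
C = Vt/(Pplat − PEEP) = 410.0 / (20.5 − 5) = 410.0/15.5 = 26.452 mL/cmH2O.
τ = R × C = 17.548 × 0.02645 L/cmH2O = 0.4641 s.
t = −τ·ln(1 − 0.98) = −0.4641·ln(0.02) = 1.816 s.

1.82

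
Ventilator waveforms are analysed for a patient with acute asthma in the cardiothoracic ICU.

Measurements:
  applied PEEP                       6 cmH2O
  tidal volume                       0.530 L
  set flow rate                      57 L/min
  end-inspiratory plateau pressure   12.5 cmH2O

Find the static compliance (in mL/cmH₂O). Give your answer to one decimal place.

81.5

Cstat = Vt / (Pplat − PEEP) = 530 / (12.5 − 6) = 530 / 6.5 = 81.538 mL/cmH2O.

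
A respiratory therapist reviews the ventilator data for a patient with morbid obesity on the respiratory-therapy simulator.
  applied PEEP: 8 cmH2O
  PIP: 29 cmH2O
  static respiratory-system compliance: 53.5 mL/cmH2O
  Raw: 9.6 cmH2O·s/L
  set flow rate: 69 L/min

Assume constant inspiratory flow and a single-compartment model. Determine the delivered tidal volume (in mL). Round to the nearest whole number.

Flow: 69 L/min ÷ 60 = 1.15 L/s.
Equation of motion (constant flow): PIP = Vt/C + R·V̇ + PEEP.
Vt/C = PIP − R·V̇ − PEEP = 29 − 11.04 − 8 = 9.96 cmH2O.
Vt = C × 9.96 = 53.5 × 9.96 = 532.86 mL.

533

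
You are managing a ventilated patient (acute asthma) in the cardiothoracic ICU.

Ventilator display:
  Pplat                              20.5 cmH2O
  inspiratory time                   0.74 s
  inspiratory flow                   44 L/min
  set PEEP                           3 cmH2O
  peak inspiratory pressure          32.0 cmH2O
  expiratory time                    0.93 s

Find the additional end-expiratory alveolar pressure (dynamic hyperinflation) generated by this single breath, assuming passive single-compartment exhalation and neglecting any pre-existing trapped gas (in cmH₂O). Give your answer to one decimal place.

Flow: 44 L/min ÷ 60 = 0.7333 L/s.
Vt = flow × Ti = 0.7333 L/s × 0.74 s × 1000 mL/L = 542.64 mL.
R = (PIP − Pplat)/V̇ = (32.0 − 20.5) / 0.7333 = 11.5/0.7333 = 15.683 cmH2O·s/L.
C = Vt/(Pplat − PEEP) = 542.64 / (20.5 − 3) = 542.64/17.5 = 31.008 mL/cmH2O.
τ = R × C = 15.683 × 0.03101 L/cmH2O = 0.4863 s.
Fraction remaining = e^(−Te/τ) = e^(−0.93/0.4863) = 0.1477; trapped volume = 542.64 × 0.1477 = 80.148 mL.
Additional alveolar pressure from trapping ≈ V_trapped / C = 80.148 / 31.008 = 2.585 cmH2O.

2.6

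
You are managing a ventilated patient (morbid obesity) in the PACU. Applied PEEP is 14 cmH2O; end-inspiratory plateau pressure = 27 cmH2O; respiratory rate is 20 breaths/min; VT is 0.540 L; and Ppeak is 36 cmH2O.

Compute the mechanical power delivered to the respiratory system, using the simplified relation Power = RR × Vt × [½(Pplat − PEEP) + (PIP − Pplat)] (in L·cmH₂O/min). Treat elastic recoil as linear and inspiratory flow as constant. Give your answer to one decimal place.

167.4

Per-breath work = Vt × [½(Pplat−PEEP) + (PIP−Pplat)] = 0.540 × [0.5×13.0 + 9.0] = 0.540 × 15.5 = 8.37 L·cmH2O.
Power = 20 × 8.37 = 167.4 L·cmH2O/min.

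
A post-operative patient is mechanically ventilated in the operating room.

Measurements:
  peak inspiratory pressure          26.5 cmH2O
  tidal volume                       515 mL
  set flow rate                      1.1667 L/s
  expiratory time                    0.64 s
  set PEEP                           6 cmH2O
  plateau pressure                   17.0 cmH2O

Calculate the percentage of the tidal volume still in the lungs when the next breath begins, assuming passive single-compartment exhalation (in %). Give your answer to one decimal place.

18.7

R = (PIP − Pplat)/V̇ = (26.5 − 17.0) / 1.1667 = 9.5/1.1667 = 8.143 cmH2O·s/L.
C = Vt/(Pplat − PEEP) = 515.0 / (17.0 − 6) = 515.0/11.0 = 46.818 mL/cmH2O.
τ = R × C = 8.143 × 0.04682 L/cmH2O = 0.3813 s.
Fraction remaining at end-expiration = e^(−Te/τ) = e^(−0.64/0.3813) = 0.1867 → 18.67%.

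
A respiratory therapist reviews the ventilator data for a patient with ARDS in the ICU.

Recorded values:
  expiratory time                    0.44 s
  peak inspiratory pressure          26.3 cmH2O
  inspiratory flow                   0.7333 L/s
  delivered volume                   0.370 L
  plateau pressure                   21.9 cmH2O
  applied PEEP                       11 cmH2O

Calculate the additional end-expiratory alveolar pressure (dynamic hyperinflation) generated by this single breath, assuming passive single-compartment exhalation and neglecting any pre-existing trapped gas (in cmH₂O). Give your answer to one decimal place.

R = (PIP − Pplat)/V̇ = (26.3 − 21.9) / 0.7333 = 4.4/0.7333 = 6.0 cmH2O·s/L.
C = Vt/(Pplat − PEEP) = 370.0 / (21.9 − 11) = 370.0/10.9 = 33.945 mL/cmH2O.
τ = R × C = 6.0 × 0.03395 L/cmH2O = 0.2037 s.
Fraction remaining = e^(−Te/τ) = e^(−0.44/0.2037) = 0.1153; trapped volume = 370.0 × 0.1153 = 42.661 mL.
Additional alveolar pressure from trapping ≈ V_trapped / C = 42.661 / 33.945 = 1.257 cmH2O.

1.3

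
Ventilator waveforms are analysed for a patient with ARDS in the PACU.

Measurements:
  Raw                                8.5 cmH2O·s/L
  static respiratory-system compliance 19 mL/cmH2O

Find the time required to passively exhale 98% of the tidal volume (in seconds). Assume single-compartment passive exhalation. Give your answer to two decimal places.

0.63

τ = R × C = 8.5 × 19 mL/cmH2O = 8.5 × 0.019 L/cmH2O = 0.1615 s.
Exhaled fraction f = 1 − e^(−t/τ) → t = −τ·ln(1 − f) = −0.1615·ln(0.02) = 0.6318 s.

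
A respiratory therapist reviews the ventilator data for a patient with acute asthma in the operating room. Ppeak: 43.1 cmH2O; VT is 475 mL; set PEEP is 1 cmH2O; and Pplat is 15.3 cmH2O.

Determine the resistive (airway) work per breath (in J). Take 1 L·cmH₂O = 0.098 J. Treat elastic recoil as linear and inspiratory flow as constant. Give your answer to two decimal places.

With constant inspiratory flow the resistive pressure is constant at PIP − Pplat = 43.1 − 15.3 = 27.8 cmH2O, so resistive work = 27.8 × 0.475 = 13.205 L·cmH2O.
× 0.098 J/(L·cmH2O) → 1.294 J.

1.29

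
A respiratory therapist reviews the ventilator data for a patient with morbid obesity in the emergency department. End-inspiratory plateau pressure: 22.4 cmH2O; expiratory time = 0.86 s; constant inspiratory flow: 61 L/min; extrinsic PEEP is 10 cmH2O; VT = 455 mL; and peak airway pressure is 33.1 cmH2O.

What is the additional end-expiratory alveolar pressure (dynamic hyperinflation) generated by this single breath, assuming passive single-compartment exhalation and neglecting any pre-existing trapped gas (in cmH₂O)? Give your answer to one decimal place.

1.3

Flow: 61 L/min ÷ 60 = 1.0167 L/s.
R = (PIP − Pplat)/V̇ = (33.1 − 22.4) / 1.0167 = 10.7/1.0167 = 10.524 cmH2O·s/L.
C = Vt/(Pplat − PEEP) = 455.0 / (22.4 − 10) = 455.0/12.4 = 36.694 mL/cmH2O.
τ = R × C = 10.524 × 0.03669 L/cmH2O = 0.3861 s.
Fraction remaining = e^(−Te/τ) = e^(−0.86/0.3861) = 0.1078; trapped volume = 455.0 × 0.1078 = 49.049 mL.
Additional alveolar pressure from trapping ≈ V_trapped / C = 49.049 / 36.694 = 1.337 cmH2O.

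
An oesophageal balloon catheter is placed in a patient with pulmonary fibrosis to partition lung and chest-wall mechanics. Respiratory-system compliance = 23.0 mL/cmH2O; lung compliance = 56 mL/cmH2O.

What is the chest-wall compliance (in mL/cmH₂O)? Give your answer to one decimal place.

39.0

1/Ccw = 1/Crs − 1/CL.
1/Ccw = 1/23.0 − 1/56 = 0.02562.
Ccw = 39.032 mL/cmH2O.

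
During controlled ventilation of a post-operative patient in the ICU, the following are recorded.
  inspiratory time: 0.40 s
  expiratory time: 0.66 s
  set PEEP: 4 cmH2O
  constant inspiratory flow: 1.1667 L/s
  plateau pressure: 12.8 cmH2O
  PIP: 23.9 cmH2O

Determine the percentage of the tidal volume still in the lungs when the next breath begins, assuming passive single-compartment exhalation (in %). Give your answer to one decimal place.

27.0

Vt = flow × Ti = 1.1667 L/s × 0.40 s × 1000 mL/L = 466.68 mL.
R = (PIP − Pplat)/V̇ = (23.9 − 12.8) / 1.1667 = 11.1/1.1667 = 9.514 cmH2O·s/L.
C = Vt/(Pplat − PEEP) = 466.68 / (12.8 − 4) = 466.68/8.8 = 53.032 mL/cmH2O.
τ = R × C = 9.514 × 0.05303 L/cmH2O = 0.5045 s.
Fraction remaining at end-expiration = e^(−Te/τ) = e^(−0.66/0.5045) = 0.2703 → 27.03%.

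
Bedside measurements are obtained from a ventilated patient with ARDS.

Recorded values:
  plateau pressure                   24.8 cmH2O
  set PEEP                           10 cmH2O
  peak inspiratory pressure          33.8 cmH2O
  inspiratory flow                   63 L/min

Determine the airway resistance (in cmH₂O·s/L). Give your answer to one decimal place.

Flow: 63 L/min ÷ 60 = 1.05 L/s.
Raw = (PIP − Pplat) / flow = (33.8 − 24.8) / 1.05 = 9.0 / 1.05 = 8.571 cmH2O·s/L.

8.6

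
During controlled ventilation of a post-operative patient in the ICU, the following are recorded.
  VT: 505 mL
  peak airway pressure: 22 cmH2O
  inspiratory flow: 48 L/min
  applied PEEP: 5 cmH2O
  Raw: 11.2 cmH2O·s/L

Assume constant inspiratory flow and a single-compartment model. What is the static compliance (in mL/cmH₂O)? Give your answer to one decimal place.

62.8

Flow: 48 L/min ÷ 60 = 0.8 L/s.
Equation of motion (constant flow): PIP = Vt/C + R·V̇ + PEEP.
Vt/C = PIP − R·V̇ − PEEP = 22 − 11.2×0.8 − 5 = 22 − 8.96 − 5 = 8.04 cmH2O.
C = Vt / 8.04 = 505 / 8.04 = 62.811 mL/cmH2O.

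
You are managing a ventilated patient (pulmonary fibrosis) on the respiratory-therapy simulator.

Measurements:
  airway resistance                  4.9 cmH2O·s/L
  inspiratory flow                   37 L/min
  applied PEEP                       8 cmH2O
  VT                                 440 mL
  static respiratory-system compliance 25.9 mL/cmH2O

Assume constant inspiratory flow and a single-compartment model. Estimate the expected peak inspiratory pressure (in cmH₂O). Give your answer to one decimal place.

28.0

Flow: 37 L/min ÷ 60 = 0.6167 L/s.
Equation of motion (constant flow): PIP = Vt/C + R·V̇ + PEEP.
PIP = 440/25.9 + 4.9×0.6167 + 8 = 16.988 + 3.022 + 8 = 28.01 cmH2O.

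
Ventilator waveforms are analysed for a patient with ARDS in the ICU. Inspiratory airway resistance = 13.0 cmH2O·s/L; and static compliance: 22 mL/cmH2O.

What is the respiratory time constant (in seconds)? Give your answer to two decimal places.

τ = R × C = 13.0 × 22 mL/cmH2O = 13.0 × 0.022 L/cmH2O = 0.286 s.

0.29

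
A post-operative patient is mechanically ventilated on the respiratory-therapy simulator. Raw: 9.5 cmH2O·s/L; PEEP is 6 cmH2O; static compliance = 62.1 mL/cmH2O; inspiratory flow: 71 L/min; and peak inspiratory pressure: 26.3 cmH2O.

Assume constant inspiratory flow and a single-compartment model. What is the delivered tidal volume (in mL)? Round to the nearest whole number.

Flow: 71 L/min ÷ 60 = 1.1833 L/s.
Equation of motion (constant flow): PIP = Vt/C + R·V̇ + PEEP.
Vt/C = PIP − R·V̇ − PEEP = 26.3 − 11.241 − 6 = 9.059 cmH2O.
Vt = C × 9.059 = 62.1 × 9.059 = 562.56 mL.

563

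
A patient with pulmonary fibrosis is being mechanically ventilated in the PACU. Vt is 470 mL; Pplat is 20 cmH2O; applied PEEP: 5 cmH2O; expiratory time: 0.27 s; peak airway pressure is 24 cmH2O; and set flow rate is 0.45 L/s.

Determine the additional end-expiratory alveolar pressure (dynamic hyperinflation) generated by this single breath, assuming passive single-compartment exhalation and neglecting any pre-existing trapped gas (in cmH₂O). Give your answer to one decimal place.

5.7

R = (PIP − Pplat)/V̇ = (24 − 20) / 0.45 = 4.0/0.45 = 8.889 cmH2O·s/L.
C = Vt/(Pplat − PEEP) = 470.0 / (20 − 5) = 470.0/15.0 = 31.333 mL/cmH2O.
τ = R × C = 8.889 × 0.03133 L/cmH2O = 0.2785 s.
Fraction remaining = e^(−Te/τ) = e^(−0.27/0.2785) = 0.3793; trapped volume = 470.0 × 0.3793 = 178.27 mL.
Additional alveolar pressure from trapping ≈ V_trapped / C = 178.27 / 31.333 = 5.69 cmH2O.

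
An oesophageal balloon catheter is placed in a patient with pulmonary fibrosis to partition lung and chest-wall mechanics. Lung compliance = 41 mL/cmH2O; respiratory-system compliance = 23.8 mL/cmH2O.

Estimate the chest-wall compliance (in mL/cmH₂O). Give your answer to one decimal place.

56.7

1/Ccw = 1/Crs − 1/CL.
1/Ccw = 1/23.8 − 1/41 = 0.01763.
Ccw = 56.721 mL/cmH2O.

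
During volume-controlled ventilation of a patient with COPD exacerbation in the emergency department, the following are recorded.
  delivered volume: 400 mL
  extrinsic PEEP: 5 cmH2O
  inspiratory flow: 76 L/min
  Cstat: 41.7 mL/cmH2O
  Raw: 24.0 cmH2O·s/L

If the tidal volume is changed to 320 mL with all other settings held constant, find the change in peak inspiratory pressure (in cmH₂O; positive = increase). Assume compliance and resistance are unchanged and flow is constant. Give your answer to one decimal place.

PIP = Vt/C + R·V̇ + PEEP (constant-flow equation of motion).
Only the elastic term changes: ΔPIP = ΔVt / C = (320 − 400) / 41.7 = -1.918 cmH2O.

-1.9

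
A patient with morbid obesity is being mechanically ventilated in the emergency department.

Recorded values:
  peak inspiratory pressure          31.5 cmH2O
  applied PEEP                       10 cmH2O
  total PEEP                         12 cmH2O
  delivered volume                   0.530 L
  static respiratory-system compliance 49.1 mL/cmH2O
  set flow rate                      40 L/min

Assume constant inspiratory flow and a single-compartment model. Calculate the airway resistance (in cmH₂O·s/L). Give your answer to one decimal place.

13.1

Flow: 40 L/min ÷ 60 = 0.6667 L/s.
Total PEEP = 12 cmH2O (set 10 + intrinsic 2); this is the baseline alveolar pressure.
Equation of motion (constant flow): PIP = Vt/C + R·V̇ + PEEP.
R·V̇ = PIP − Vt/C − PEEP = 31.5 − 530/49.1 − 12 = 31.5 − 10.794 − 12 = 8.706 cmH2O.
R = 8.706 / 0.6667 = 13.058 cmH2O·s/L.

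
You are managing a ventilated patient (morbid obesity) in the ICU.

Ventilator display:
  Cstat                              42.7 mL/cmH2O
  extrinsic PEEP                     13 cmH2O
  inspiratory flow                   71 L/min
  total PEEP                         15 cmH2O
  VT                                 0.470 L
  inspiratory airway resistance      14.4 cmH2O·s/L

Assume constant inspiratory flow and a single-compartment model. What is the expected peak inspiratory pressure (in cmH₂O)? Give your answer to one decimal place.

Flow: 71 L/min ÷ 60 = 1.1833 L/s.
Total PEEP = 15 cmH2O (set 13 + intrinsic 2); this is the baseline alveolar pressure.
Equation of motion (constant flow): PIP = Vt/C + R·V̇ + PEEP.
PIP = 470/42.7 + 14.4×1.1833 + 15 = 11.007 + 17.04 + 15 = 43.047 cmH2O.

43.0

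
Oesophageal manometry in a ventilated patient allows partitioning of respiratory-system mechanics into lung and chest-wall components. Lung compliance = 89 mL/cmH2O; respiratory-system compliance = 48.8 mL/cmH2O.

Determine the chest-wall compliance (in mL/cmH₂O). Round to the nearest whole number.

1/Ccw = 1/Crs − 1/CL.
1/Ccw = 1/48.8 − 1/89 = 0.009256.
Ccw = 108.04 mL/cmH2O.

108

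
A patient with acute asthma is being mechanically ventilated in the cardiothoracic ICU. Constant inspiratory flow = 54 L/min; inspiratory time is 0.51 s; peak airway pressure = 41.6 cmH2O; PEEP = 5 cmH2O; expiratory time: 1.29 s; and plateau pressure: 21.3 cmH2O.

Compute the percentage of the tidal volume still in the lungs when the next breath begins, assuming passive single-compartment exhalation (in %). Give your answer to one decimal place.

13.1

Flow: 54 L/min ÷ 60 = 0.9 L/s.
Vt = flow × Ti = 0.9 L/s × 0.51 s × 1000 mL/L = 459.0 mL.
R = (PIP − Pplat)/V̇ = (41.6 − 21.3) / 0.9 = 20.3/0.9 = 22.556 cmH2O·s/L.
C = Vt/(Pplat − PEEP) = 459.0 / (21.3 − 5) = 459.0/16.3 = 28.16 mL/cmH2O.
τ = R × C = 22.556 × 0.02816 L/cmH2O = 0.6352 s.
Fraction remaining at end-expiration = e^(−Te/τ) = e^(−1.29/0.6352) = 0.1312 → 13.12%.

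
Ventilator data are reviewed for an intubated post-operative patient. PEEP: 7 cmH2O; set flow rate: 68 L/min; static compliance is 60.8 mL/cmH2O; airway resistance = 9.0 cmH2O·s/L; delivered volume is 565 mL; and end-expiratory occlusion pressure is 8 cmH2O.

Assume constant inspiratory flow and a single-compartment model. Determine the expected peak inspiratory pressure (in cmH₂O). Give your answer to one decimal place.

27.5

Flow: 68 L/min ÷ 60 = 1.1333 L/s.
Total PEEP = 8 cmH2O (set 7 + intrinsic 1); this is the baseline alveolar pressure.
Equation of motion (constant flow): PIP = Vt/C + R·V̇ + PEEP.
PIP = 565/60.8 + 9.0×1.1333 + 8 = 9.293 + 10.2 + 8 = 27.493 cmH2O.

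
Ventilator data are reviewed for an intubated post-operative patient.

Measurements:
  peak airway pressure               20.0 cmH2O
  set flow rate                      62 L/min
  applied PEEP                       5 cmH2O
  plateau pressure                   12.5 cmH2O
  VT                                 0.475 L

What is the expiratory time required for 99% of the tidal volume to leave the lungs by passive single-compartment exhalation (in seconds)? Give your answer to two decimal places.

2.12

Flow: 62 L/min ÷ 60 = 1.0333 L/s.
R = (PIP − Pplat)/V̇ = (20.0 − 12.5) / 1.0333 = 7.5/1.0333 = 7.258 cmH2O·s/L.
C = Vt/(Pplat − PEEP) = 475.0 / (12.5 − 5) = 475.0/7.5 = 63.333 mL/cmH2O.
τ = R × C = 7.258 × 0.06333 L/cmH2O = 0.4596 s.
t = −τ·ln(1 − 0.99) = −0.4596·ln(0.01) = 2.117 s.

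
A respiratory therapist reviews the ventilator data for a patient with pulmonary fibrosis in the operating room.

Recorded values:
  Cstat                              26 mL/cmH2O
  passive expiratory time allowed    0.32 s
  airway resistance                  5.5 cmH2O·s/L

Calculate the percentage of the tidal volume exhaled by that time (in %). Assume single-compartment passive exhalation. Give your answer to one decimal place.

89.3

τ = R × C = 5.5 × 26 mL/cmH2O = 5.5 × 0.026 L/cmH2O = 0.143 s.
Passive exhalation: V(t)/V₀ = e^(−t/τ) = e^(−0.32/0.143) = 0.1067.
Fraction exhaled = 1 − 0.1067 = 0.8933 → 89.33%.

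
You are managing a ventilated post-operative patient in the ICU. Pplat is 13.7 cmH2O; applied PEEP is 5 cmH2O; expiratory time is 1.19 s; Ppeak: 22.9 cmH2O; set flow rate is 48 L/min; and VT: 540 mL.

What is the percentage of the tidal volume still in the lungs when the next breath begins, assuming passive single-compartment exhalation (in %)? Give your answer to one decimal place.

Flow: 48 L/min ÷ 60 = 0.8 L/s.
R = (PIP − Pplat)/V̇ = (22.9 − 13.7) / 0.8 = 9.2/0.8 = 11.5 cmH2O·s/L.
C = Vt/(Pplat − PEEP) = 540.0 / (13.7 − 5) = 540.0/8.7 = 62.069 mL/cmH2O.
τ = R × C = 11.5 × 0.06207 L/cmH2O = 0.7138 s.
Fraction remaining at end-expiration = e^(−Te/τ) = e^(−1.19/0.7138) = 0.1888 → 18.88%.

18.9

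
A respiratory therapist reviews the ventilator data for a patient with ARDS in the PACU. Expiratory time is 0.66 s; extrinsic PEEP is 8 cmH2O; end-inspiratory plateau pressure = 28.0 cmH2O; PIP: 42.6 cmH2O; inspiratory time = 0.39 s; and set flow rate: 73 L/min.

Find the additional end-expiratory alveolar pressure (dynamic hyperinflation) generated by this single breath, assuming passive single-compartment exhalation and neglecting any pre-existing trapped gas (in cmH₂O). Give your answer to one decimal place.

2.0

Flow: 73 L/min ÷ 60 = 1.2167 L/s.
Vt = flow × Ti = 1.2167 L/s × 0.39 s × 1000 mL/L = 474.51 mL.
R = (PIP − Pplat)/V̇ = (42.6 − 28.0) / 1.2167 = 14.6/1.2167 = 12.0 cmH2O·s/L.
C = Vt/(Pplat − PEEP) = 474.51 / (28.0 − 8) = 474.51/20.0 = 23.726 mL/cmH2O.
τ = R × C = 12.0 × 0.02373 L/cmH2O = 0.2848 s.
Fraction remaining = e^(−Te/τ) = e^(−0.66/0.2848) = 0.09853; trapped volume = 474.51 × 0.09853 = 46.753 mL.
Additional alveolar pressure from trapping ≈ V_trapped / C = 46.753 / 23.726 = 1.971 cmH2O.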